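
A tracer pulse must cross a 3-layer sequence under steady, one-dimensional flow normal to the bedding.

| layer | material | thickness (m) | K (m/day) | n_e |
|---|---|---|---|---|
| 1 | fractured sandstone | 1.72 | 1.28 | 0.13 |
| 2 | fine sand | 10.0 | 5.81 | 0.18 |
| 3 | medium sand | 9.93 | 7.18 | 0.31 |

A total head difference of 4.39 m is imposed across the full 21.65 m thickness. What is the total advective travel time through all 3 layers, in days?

With flow normal to the layers, continuity requires the same specific discharge q through every layer.
Σ(b_i/K_i) = 1.72/1.28 + 10.0/5.81 + 9.93/7.18 = 4.448 d.
q = Δh / Σ(b_i/K_i) = 4.39 / 4.448 = 0.9870 m/day.
In each layer the seepage velocity is v_i = q/n_i, so the layer transit time is t_i = b_i·n_i / q:
  layer 1 (fractured sandstone): t_1 = 1.72 × 0.13 / 0.9870 = 0.2266 d
  layer 2 (fine sand): t_2 = 10.0 × 0.18 / 0.9870 = 1.824 d
  layer 3 (medium sand): t_3 = 9.93 × 0.31 / 0.9870 = 3.119 d
Total t = Σ t_i = 5.169 days.

5.17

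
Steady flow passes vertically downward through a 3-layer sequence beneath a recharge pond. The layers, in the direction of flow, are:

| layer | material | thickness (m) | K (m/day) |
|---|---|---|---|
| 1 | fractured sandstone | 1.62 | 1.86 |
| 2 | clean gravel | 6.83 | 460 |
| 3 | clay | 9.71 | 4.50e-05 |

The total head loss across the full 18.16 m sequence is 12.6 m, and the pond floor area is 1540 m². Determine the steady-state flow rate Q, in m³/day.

0.0899

Flow is perpendicular to layering, so the layers act in series and the equivalent K is the thickness-weighted harmonic mean.
Total thickness L = 1.62 + 6.83 + 9.71 = 18.16 m.
Σ(b_i/K_i) = 1.62/1.86 + 6.83/460 + 9.71/4.50e-05 = 2.158e+05 d.
K_eq = L / Σ(b_i/K_i) = 18.16 / 2.158e+05 = 8.416e-05 m/day.
Q = K_eq · A · (Δh/L) = 8.416e-05 × 1540 × (12.6/18.16) = 0.08993 m³/day.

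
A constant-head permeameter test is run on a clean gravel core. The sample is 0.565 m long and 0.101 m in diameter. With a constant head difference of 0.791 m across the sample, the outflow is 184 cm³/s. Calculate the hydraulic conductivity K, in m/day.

1420

Cross-sectional area A = π·(d/2)² = π × (0.101/2)² = 0.008012 m².
Convert discharge: 184 cm³/s = 0.0001840 m³/s.
Darcy's law rearranged: K = Q·L / (A·Δh) = 0.0001840 × 0.565 / (0.008012 × 0.791) = 0.01640 m/s = 1417 m/day.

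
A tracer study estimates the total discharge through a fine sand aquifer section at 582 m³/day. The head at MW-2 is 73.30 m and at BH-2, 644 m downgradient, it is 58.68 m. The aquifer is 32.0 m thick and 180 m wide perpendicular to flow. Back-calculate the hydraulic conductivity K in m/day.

Cross-sectional area A = 180 × 32.0 = 5760 m².
Hydraulic gradient i = (73.30 − 58.68) / 644 = 14.62 / 644 = 0.02270.
From Q = K·A·i, K = Q / (A·i) = 582 / (5760 × 0.02270) = 4.451 m/day.

4.45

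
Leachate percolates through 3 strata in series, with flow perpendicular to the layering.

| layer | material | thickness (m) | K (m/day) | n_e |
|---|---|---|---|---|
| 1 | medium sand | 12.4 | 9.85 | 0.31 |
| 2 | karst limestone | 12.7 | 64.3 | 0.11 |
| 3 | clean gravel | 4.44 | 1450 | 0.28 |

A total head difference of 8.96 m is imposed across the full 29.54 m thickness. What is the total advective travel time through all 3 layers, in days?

With flow normal to the layers, continuity requires the same specific discharge q through every layer.
Σ(b_i/K_i) = 12.4/9.85 + 12.7/64.3 + 4.44/1450 = 1.459 d.
q = Δh / Σ(b_i/K_i) = 8.96 / 1.459 = 6.139 m/day.
In each layer the seepage velocity is v_i = q/n_i, so the layer transit time is t_i = b_i·n_i / q:
  layer 1 (medium sand): t_1 = 12.4 × 0.31 / 6.139 = 0.6261 d
  layer 2 (karst limestone): t_2 = 12.7 × 0.11 / 6.139 = 0.2276 d
  layer 3 (clean gravel): t_3 = 4.44 × 0.28 / 6.139 = 0.2025 d
Total t = Σ t_i = 1.056 days.

1.06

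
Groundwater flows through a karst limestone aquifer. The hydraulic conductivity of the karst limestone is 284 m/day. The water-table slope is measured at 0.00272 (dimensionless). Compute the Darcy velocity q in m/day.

Hydraulic gradient i = 0.00272.
Specific discharge q = K · i = 284.0 × 0.002720 = 0.7725 m/day.

0.772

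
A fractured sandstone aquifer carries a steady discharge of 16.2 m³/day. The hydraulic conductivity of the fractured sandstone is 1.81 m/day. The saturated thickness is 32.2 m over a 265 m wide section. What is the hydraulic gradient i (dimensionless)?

0.00105

Cross-sectional area A = 265 × 32.2 = 8533 m².
From Q = K·A·i, i = Q / (K·A) = 16.2 / (1.810 × 8533) = 0.001049.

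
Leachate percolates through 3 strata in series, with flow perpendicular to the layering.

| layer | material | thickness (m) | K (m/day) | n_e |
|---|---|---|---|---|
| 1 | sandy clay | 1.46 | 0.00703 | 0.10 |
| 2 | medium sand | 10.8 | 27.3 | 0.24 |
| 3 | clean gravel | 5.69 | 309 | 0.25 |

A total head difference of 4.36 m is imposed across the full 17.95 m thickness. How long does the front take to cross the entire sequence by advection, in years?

With flow normal to the layers, continuity requires the same specific discharge q through every layer.
Σ(b_i/K_i) = 1.46/0.00703 + 10.8/27.3 + 5.69/309 = 208.1 d.
q = Δh / Σ(b_i/K_i) = 4.36 / 208.1 = 0.02095 m/day.
In each layer the seepage velocity is v_i = q/n_i, so the layer transit time is t_i = b_i·n_i / q:
  layer 1 (sandy clay): t_1 = 1.46 × 0.10 / 0.02095 = 6.968 d
  layer 2 (medium sand): t_2 = 10.8 × 0.24 / 0.02095 = 123.7 d
  layer 3 (clean gravel): t_3 = 5.69 × 0.25 / 0.02095 = 67.89 d
Total t = Σ t_i = 198.6 days = 0.5437 years.

0.544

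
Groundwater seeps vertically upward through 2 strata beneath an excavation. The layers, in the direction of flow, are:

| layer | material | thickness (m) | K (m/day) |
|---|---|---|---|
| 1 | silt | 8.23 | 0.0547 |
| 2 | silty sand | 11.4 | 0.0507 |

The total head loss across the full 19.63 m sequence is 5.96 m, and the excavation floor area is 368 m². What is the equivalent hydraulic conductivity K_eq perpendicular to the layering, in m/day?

Flow is perpendicular to layering, so the layers act in series and the equivalent K is the thickness-weighted harmonic mean.
Total thickness L = 8.23 + 11.4 = 19.63 m.
Σ(b_i/K_i) = 8.23/0.0547 + 11.4/0.0507 = 375.3 d.
K_eq = L / Σ(b_i/K_i) = 19.63 / 375.3 = 0.05230 m/day.

0.0523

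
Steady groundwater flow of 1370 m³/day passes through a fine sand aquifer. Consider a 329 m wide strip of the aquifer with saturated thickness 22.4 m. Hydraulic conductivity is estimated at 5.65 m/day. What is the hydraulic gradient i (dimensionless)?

0.0329

Cross-sectional area A = 329 × 22.4 = 7370 m².
From Q = K·A·i, i = Q / (K·A) = 1370 / (5.650 × 7370) = 0.03290.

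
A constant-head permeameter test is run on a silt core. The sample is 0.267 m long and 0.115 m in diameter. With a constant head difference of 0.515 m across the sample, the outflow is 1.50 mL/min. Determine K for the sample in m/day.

0.108

Cross-sectional area A = π·(d/2)² = π × (0.115/2)² = 0.01039 m².
Convert discharge: 1.50 mL/min = 2.500e-08 m³/s.
Darcy's law rearranged: K = Q·L / (A·Δh) = 2.500e-08 × 0.267 / (0.01039 × 0.515) = 1.248e-06 m/s = 0.1078 m/day.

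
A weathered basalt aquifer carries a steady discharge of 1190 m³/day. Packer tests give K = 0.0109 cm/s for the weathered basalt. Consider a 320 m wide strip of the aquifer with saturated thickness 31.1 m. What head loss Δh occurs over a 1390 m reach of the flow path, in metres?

Convert K: 0.0109 cm/s × 864 = 9.418 m/day.
Cross-sectional area A = 320 × 31.1 = 9952 m².
From Q = K·A·i, i = Q / (K·A) = 1190 / (9.418 × 9952) = 0.01270.
Head loss Δh = i · L = 0.01270 × 1390 = 17.65 m.

17.6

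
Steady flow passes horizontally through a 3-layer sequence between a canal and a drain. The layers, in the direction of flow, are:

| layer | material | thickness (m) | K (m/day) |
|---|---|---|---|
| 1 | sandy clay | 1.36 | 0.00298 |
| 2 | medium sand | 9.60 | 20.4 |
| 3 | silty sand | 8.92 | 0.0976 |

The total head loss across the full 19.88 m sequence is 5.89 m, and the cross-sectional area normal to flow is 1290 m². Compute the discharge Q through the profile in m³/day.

Flow is perpendicular to layering, so the layers act in series and the equivalent K is the thickness-weighted harmonic mean.
Total thickness L = 1.36 + 9.60 + 8.92 = 19.88 m.
Σ(b_i/K_i) = 1.36/0.00298 + 9.60/20.4 + 8.92/0.0976 = 548.2 d.
K_eq = L / Σ(b_i/K_i) = 19.88 / 548.2 = 0.03626 m/day.
Q = K_eq · A · (Δh/L) = 0.03626 × 1290 × (5.89/19.88) = 13.86 m³/day.

13.9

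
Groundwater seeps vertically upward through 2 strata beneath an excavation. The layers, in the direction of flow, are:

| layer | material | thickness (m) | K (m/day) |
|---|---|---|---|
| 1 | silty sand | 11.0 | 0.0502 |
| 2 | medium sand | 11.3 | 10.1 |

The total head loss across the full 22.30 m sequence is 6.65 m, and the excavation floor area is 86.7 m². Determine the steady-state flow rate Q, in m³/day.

Flow is perpendicular to layering, so the layers act in series and the equivalent K is the thickness-weighted harmonic mean.
Total thickness L = 11.0 + 11.3 = 22.30 m.
Σ(b_i/K_i) = 11.0/0.0502 + 11.3/10.1 = 220.2 d.
K_eq = L / Σ(b_i/K_i) = 22.30 / 220.2 = 0.1013 m/day.
Q = K_eq · A · (Δh/L) = 0.1013 × 86.7 × (6.65/22.30) = 2.618 m³/day.

2.62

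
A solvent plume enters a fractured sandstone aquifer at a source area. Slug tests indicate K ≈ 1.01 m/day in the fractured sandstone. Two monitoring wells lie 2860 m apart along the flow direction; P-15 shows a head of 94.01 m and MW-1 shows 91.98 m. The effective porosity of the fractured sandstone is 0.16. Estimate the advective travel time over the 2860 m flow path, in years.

Hydraulic gradient i = (94.01 − 91.98) / 2860 = 2.03 / 2860 = 0.0007098.
Darcy flux q = K · i = 1.010 × 0.0007098 = 0.0007169 m/day.
Seepage velocity v = q / n_e = 0.0007169 / 0.16 = 0.004481 m/day.
Travel time t = L / v = 2860 / 0.004481 = 6.383e+05 days = 1748 years.

1750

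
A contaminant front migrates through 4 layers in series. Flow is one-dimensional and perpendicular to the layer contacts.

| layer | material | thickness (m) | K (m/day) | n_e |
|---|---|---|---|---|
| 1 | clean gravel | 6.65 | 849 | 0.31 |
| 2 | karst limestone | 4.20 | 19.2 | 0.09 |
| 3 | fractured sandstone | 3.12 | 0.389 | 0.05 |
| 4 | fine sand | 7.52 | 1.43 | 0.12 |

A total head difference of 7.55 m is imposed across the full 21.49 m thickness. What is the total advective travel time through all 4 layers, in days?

6.26

With flow normal to the layers, continuity requires the same specific discharge q through every layer.
Σ(b_i/K_i) = 6.65/849 + 4.20/19.2 + 3.12/0.389 + 7.52/1.43 = 13.51 d.
q = Δh / Σ(b_i/K_i) = 7.55 / 13.51 = 0.5590 m/day.
In each layer the seepage velocity is v_i = q/n_i, so the layer transit time is t_i = b_i·n_i / q:
  layer 1 (clean gravel): t_1 = 6.65 × 0.31 / 0.5590 = 3.688 d
  layer 2 (karst limestone): t_2 = 4.20 × 0.09 / 0.5590 = 0.6762 d
  layer 3 (fractured sandstone): t_3 = 3.12 × 0.05 / 0.5590 = 0.2791 d
  layer 4 (fine sand): t_4 = 7.52 × 0.12 / 0.5590 = 1.614 d
Total t = Σ t_i = 6.257 days.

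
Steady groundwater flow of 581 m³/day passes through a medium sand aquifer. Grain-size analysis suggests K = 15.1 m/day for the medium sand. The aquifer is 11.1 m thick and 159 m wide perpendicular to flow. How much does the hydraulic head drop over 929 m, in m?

Cross-sectional area A = 159 × 11.1 = 1765 m².
From Q = K·A·i, i = Q / (K·A) = 581 / (15.10 × 1765) = 0.02180.
Head loss Δh = i · L = 0.02180 × 929 = 20.25 m.

20.3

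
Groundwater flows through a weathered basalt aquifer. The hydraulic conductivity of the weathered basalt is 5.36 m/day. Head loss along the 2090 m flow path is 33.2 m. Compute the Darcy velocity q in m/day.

0.0851

Hydraulic gradient i = Δh / L = 33.2 / 2090 = 0.01589.
Specific discharge q = K · i = 5.360 × 0.01589 = 0.08514 m/day.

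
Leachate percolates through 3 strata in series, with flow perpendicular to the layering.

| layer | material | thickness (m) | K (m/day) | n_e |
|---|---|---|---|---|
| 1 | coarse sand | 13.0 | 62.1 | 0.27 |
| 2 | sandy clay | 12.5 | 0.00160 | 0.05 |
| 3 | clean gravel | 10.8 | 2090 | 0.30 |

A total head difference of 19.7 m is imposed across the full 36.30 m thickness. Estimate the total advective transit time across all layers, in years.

8.01

With flow normal to the layers, continuity requires the same specific discharge q through every layer.
Σ(b_i/K_i) = 13.0/62.1 + 12.5/0.00160 + 10.8/2090 = 7813 d.
q = Δh / Σ(b_i/K_i) = 19.7 / 7813 = 0.002522 m/day.
In each layer the seepage velocity is v_i = q/n_i, so the layer transit time is t_i = b_i·n_i / q:
  layer 1 (coarse sand): t_1 = 13.0 × 0.27 / 0.002522 = 1392 d
  layer 2 (sandy clay): t_2 = 12.5 × 0.05 / 0.002522 = 247.9 d
  layer 3 (clean gravel): t_3 = 10.8 × 0.30 / 0.002522 = 1285 d
Total t = Σ t_i = 2925 days = 8.008 years.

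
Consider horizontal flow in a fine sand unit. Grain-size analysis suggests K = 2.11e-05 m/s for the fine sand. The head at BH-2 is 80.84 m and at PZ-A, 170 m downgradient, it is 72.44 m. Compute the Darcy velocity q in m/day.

0.0901

Convert K: 2.11e-05 m/s × 86400 = 1.823 m/day.
Hydraulic gradient i = (80.84 − 72.44) / 170 = 8.4 / 170 = 0.04941.
Specific discharge q = K · i = 1.823 × 0.04941 = 0.09008 m/day.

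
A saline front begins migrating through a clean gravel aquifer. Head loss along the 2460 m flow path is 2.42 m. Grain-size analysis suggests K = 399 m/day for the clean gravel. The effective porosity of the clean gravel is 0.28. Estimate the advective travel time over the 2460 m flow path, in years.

Hydraulic gradient i = Δh / L = 2.42 / 2460 = 0.0009837.
Darcy flux q = K · i = 399.0 × 0.0009837 = 0.3925 m/day.
Seepage velocity v = q / n_e = 0.3925 / 0.28 = 1.402 m/day.
Travel time t = L / v = 2460 / 1.402 = 1755 days = 4.805 years.

4.80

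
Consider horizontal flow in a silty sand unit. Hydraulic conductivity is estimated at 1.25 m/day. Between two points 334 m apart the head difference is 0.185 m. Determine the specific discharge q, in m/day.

Hydraulic gradient i = Δh / L = 0.185 / 334 = 0.0005539.
Specific discharge q = K · i = 1.250 × 0.0005539 = 0.0006924 m/day.

0.000692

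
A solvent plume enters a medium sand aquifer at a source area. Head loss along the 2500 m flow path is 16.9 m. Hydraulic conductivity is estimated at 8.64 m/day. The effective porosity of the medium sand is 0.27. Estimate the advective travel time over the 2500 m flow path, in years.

31.6

Hydraulic gradient i = Δh / L = 16.9 / 2500 = 0.006760.
Darcy flux q = K · i = 8.640 × 0.006760 = 0.05841 m/day.
Seepage velocity v = q / n_e = 0.05841 / 0.27 = 0.2163 m/day.
Travel time t = L / v = 2500 / 0.2163 = 11557 days = 31.64 years.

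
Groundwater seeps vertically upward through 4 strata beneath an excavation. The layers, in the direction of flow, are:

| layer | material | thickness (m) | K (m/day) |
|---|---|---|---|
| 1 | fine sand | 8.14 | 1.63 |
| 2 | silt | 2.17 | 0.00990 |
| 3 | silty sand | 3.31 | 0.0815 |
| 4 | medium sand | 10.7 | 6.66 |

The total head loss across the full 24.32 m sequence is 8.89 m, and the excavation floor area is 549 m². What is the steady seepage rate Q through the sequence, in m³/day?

Flow is perpendicular to layering, so the layers act in series and the equivalent K is the thickness-weighted harmonic mean.
Total thickness L = 8.14 + 2.17 + 3.31 + 10.7 = 24.32 m.
Σ(b_i/K_i) = 8.14/1.63 + 2.17/0.00990 + 3.31/0.0815 + 10.7/6.66 = 266.4 d.
K_eq = L / Σ(b_i/K_i) = 24.32 / 266.4 = 0.09129 m/day.
Q = K_eq · A · (Δh/L) = 0.09129 × 549 × (8.89/24.32) = 18.32 m³/day.

18.3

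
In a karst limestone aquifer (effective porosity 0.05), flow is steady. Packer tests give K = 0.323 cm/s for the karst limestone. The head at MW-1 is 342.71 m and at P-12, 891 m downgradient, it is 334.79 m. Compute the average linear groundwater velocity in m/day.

Convert K: 0.323 cm/s × 864 = 279.1 m/day.
Hydraulic gradient i = (342.71 − 334.79) / 891 = 7.92 / 891 = 0.008889.
Darcy flux q = K · i = 279.1 × 0.008889 = 2.481 m/day.
Seepage velocity v = q / n_e = 2.481 / 0.05 = 49.61 m/day.

49.6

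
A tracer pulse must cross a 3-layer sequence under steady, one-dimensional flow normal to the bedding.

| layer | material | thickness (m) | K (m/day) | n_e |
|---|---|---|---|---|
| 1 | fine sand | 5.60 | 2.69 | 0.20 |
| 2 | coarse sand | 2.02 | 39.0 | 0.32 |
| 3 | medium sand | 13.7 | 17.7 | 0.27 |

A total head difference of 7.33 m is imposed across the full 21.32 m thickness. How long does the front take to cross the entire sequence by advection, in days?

2.17

With flow normal to the layers, continuity requires the same specific discharge q through every layer.
Σ(b_i/K_i) = 5.60/2.69 + 2.02/39.0 + 13.7/17.7 = 2.908 d.
q = Δh / Σ(b_i/K_i) = 7.33 / 2.908 = 2.521 m/day.
In each layer the seepage velocity is v_i = q/n_i, so the layer transit time is t_i = b_i·n_i / q:
  layer 1 (fine sand): t_1 = 5.60 × 0.20 / 2.521 = 0.4443 d
  layer 2 (coarse sand): t_2 = 2.02 × 0.32 / 2.521 = 0.2564 d
  layer 3 (medium sand): t_3 = 13.7 × 0.27 / 2.521 = 1.467 d
Total t = Σ t_i = 2.168 days.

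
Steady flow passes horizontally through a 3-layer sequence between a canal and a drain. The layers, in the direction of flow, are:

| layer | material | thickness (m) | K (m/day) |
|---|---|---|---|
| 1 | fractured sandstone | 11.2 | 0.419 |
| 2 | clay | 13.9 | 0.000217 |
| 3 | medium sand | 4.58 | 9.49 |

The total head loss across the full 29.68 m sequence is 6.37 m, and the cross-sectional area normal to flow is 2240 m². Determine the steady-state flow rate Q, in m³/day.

0.223

Flow is perpendicular to layering, so the layers act in series and the equivalent K is the thickness-weighted harmonic mean.
Total thickness L = 11.2 + 13.9 + 4.58 = 29.68 m.
Σ(b_i/K_i) = 11.2/0.419 + 13.9/0.000217 + 4.58/9.49 = 64083 d.
K_eq = L / Σ(b_i/K_i) = 29.68 / 64083 = 0.0004632 m/day.
Q = K_eq · A · (Δh/L) = 0.0004632 × 2240 × (6.37/29.68) = 0.2227 m³/day.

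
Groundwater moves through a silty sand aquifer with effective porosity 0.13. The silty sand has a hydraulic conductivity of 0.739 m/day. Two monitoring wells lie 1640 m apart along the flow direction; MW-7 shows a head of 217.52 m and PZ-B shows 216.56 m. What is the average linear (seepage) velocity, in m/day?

0.00333

Hydraulic gradient i = (217.52 − 216.56) / 1640 = 0.96 / 1640 = 0.0005854.
Darcy flux q = K · i = 0.7390 × 0.0005854 = 0.0004326 m/day.
Seepage velocity v = q / n_e = 0.0004326 / 0.13 = 0.003328 m/day.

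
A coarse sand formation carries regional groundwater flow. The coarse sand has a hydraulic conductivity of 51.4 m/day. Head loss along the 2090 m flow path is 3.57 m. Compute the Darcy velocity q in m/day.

0.0878

Hydraulic gradient i = Δh / L = 3.57 / 2090 = 0.001708.
Specific discharge q = K · i = 51.40 × 0.001708 = 0.08780 m/day.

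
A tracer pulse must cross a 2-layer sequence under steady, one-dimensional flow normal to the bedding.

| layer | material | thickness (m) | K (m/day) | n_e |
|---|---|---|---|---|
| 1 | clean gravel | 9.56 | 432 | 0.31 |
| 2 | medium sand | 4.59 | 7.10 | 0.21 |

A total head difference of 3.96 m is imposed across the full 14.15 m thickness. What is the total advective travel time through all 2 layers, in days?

0.663

With flow normal to the layers, continuity requires the same specific discharge q through every layer.
Σ(b_i/K_i) = 9.56/432 + 4.59/7.10 = 0.6686 d.
q = Δh / Σ(b_i/K_i) = 3.96 / 0.6686 = 5.923 m/day.
In each layer the seepage velocity is v_i = q/n_i, so the layer transit time is t_i = b_i·n_i / q:
  layer 1 (clean gravel): t_1 = 9.56 × 0.31 / 5.923 = 0.5004 d
  layer 2 (medium sand): t_2 = 4.59 × 0.21 / 5.923 = 0.1627 d
Total t = Σ t_i = 0.6631 days.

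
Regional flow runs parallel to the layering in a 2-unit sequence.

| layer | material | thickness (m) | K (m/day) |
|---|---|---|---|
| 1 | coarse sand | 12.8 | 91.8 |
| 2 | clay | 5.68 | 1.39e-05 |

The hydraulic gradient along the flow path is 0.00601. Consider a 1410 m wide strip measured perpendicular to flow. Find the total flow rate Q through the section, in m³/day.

Flow is parallel to layering, so each bed carries its own Darcy discharge and the transmissivities add.
Σ(K_i·b_i) = 91.8×12.8 + 1.39e-05×5.68 = 1175 m²/day.
Hydraulic gradient i = 0.00601.
Q = Σ(K_i·b_i) · W · i = 1175 × 1410 × 0.006010 = 9957 m³/day.

9960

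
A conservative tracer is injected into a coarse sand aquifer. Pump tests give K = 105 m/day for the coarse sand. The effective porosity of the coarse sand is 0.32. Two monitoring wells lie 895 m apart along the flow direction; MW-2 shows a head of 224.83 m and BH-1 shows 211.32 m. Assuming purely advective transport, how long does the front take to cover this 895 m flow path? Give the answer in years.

0.495

Hydraulic gradient i = (224.83 − 211.32) / 895 = 13.51 / 895 = 0.01509.
Darcy flux q = K · i = 105.0 × 0.01509 = 1.585 m/day.
Seepage velocity v = q / n_e = 1.585 / 0.32 = 4.953 m/day.
Travel time t = L / v = 895 / 4.953 = 180.7 days = 0.4947 years.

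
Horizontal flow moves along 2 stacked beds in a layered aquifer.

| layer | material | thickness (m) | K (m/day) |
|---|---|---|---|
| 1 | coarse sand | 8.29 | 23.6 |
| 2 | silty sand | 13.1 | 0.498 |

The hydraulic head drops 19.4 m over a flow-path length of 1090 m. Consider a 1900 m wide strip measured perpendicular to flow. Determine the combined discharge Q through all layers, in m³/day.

Flow is parallel to layering, so each bed carries its own Darcy discharge and the transmissivities add.
Σ(K_i·b_i) = 23.6×8.29 + 0.498×13.1 = 202.2 m²/day.
Hydraulic gradient i = Δh / L = 19.4 / 1090 = 0.01780.
Q = Σ(K_i·b_i) · W · i = 202.2 × 1900 × 0.01780 = 6837 m³/day.

6840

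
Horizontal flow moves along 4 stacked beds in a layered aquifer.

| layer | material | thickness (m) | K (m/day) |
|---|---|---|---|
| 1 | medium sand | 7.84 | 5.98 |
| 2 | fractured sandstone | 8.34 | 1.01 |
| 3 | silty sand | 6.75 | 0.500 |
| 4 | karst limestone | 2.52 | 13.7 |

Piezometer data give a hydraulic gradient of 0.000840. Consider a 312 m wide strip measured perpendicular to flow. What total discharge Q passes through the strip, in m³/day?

Flow is parallel to layering, so each bed carries its own Darcy discharge and the transmissivities add.
Σ(K_i·b_i) = 5.98×7.84 + 1.01×8.34 + 0.500×6.75 + 13.7×2.52 = 93.21 m²/day.
Hydraulic gradient i = 0.000840.
Q = Σ(K_i·b_i) · W · i = 93.21 × 312 × 0.0008400 = 24.43 m³/day.

24.4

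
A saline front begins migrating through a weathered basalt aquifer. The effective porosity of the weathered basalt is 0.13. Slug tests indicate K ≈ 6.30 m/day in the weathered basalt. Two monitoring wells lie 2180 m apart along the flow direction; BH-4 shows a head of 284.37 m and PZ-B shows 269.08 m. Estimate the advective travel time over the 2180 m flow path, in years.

Hydraulic gradient i = (284.37 − 269.08) / 2180 = 15.29 / 2180 = 0.007014.
Darcy flux q = K · i = 6.300 × 0.007014 = 0.04419 m/day.
Seepage velocity v = q / n_e = 0.04419 / 0.13 = 0.3399 m/day.
Travel time t = L / v = 2180 / 0.3399 = 6414 days = 17.56 years.

17.6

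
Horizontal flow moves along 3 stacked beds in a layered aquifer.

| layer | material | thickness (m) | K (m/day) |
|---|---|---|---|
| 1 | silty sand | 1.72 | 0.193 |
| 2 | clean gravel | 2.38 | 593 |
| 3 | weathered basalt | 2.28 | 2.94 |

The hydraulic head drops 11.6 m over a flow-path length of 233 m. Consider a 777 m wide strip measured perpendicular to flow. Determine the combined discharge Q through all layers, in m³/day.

Flow is parallel to layering, so each bed carries its own Darcy discharge and the transmissivities add.
Σ(K_i·b_i) = 0.193×1.72 + 593×2.38 + 2.94×2.28 = 1418 m²/day.
Hydraulic gradient i = Δh / L = 11.6 / 233 = 0.04979.
Q = Σ(K_i·b_i) · W · i = 1418 × 777 × 0.04979 = 54867 m³/day.

54900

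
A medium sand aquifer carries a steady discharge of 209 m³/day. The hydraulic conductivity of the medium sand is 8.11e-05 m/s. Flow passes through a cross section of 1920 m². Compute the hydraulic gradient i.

0.0155

Convert K: 8.11e-05 m/s × 86400 = 7.007 m/day.
From Q = K·A·i, i = Q / (K·A) = 209 / (7.007 × 1920) = 0.01553.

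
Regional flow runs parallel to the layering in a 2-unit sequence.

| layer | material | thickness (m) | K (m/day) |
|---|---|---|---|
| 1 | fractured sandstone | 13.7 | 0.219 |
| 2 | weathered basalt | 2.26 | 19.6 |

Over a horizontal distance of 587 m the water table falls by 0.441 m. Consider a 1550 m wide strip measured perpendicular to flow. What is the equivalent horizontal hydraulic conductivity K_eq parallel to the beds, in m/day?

2.96

Flow is parallel to layering, so each bed carries its own Darcy discharge and the transmissivities add.
Σ(K_i·b_i) = 0.219×13.7 + 19.6×2.26 = 47.30 m²/day.
Total thickness b = 15.96 m, so K_eq = Σ(K_i·b_i)/b = 2.963 m/day.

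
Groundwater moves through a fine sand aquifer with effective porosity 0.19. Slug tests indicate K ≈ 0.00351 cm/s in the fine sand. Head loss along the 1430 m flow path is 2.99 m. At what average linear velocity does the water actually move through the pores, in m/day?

Convert K: 0.00351 cm/s × 864 = 3.033 m/day.
Hydraulic gradient i = Δh / L = 2.99 / 1430 = 0.002091.
Darcy flux q = K · i = 3.033 × 0.002091 = 0.006341 m/day.
Seepage velocity v = q / n_e = 0.006341 / 0.19 = 0.03337 m/day.

0.0334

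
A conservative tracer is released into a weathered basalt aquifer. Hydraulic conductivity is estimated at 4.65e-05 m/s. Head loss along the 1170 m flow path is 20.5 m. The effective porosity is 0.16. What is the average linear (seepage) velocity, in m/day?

0.440

Convert K: 4.65e-05 m/s × 86400 = 4.018 m/day.
Hydraulic gradient i = Δh / L = 20.5 / 1170 = 0.01752.
Darcy flux q = K · i = 4.018 × 0.01752 = 0.07039 m/day.
Seepage velocity v = q / n_e = 0.07039 / 0.16 = 0.4400 m/day.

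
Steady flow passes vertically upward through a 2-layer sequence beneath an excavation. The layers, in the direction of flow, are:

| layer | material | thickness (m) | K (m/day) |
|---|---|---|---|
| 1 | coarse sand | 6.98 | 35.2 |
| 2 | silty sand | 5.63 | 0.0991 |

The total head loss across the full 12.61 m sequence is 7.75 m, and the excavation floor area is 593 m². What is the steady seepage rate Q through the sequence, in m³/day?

80.6

Flow is perpendicular to layering, so the layers act in series and the equivalent K is the thickness-weighted harmonic mean.
Total thickness L = 6.98 + 5.63 = 12.61 m.
Σ(b_i/K_i) = 6.98/35.2 + 5.63/0.0991 = 57.01 d.
K_eq = L / Σ(b_i/K_i) = 12.61 / 57.01 = 0.2212 m/day.
Q = K_eq · A · (Δh/L) = 0.2212 × 593 × (7.75/12.61) = 80.61 m³/day.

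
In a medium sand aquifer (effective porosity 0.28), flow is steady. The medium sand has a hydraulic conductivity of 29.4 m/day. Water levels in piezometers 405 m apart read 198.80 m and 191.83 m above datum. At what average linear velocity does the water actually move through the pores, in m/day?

1.81

Hydraulic gradient i = (198.80 − 191.83) / 405 = 6.97 / 405 = 0.01721.
Darcy flux q = K · i = 29.40 × 0.01721 = 0.5060 m/day.
Seepage velocity v = q / n_e = 0.5060 / 0.28 = 1.807 m/day.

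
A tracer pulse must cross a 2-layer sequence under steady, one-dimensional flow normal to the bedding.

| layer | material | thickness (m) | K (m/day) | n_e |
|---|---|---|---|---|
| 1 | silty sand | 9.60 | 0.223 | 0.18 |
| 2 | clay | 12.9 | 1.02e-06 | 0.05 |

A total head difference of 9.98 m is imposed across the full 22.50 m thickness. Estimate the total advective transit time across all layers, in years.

8230

With flow normal to the layers, continuity requires the same specific discharge q through every layer.
Σ(b_i/K_i) = 9.60/0.223 + 12.9/1.02e-06 = 1.265e+07 d.
q = Δh / Σ(b_i/K_i) = 9.98 / 1.265e+07 = 7.891e-07 m/day.
In each layer the seepage velocity is v_i = q/n_i, so the layer transit time is t_i = b_i·n_i / q:
  layer 1 (silty sand): t_1 = 9.60 × 0.18 / 7.891e-07 = 2.190e+06 d
  layer 2 (clay): t_2 = 12.9 × 0.05 / 7.891e-07 = 8.174e+05 d
Total t = Σ t_i = 3.007e+06 days = 8233 years.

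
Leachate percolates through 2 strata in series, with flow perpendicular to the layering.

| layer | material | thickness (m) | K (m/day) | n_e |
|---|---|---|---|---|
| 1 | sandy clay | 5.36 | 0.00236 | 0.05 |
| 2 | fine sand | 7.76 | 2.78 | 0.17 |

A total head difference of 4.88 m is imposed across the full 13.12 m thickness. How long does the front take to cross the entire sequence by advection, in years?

2.02

With flow normal to the layers, continuity requires the same specific discharge q through every layer.
Σ(b_i/K_i) = 5.36/0.00236 + 7.76/2.78 = 2274 d.
q = Δh / Σ(b_i/K_i) = 4.88 / 2274 = 0.002146 m/day.
In each layer the seepage velocity is v_i = q/n_i, so the layer transit time is t_i = b_i·n_i / q:
  layer 1 (sandy clay): t_1 = 5.36 × 0.05 / 0.002146 = 124.9 d
  layer 2 (fine sand): t_2 = 7.76 × 0.17 / 0.002146 = 614.7 d
Total t = Σ t_i = 739.6 days = 2.025 years.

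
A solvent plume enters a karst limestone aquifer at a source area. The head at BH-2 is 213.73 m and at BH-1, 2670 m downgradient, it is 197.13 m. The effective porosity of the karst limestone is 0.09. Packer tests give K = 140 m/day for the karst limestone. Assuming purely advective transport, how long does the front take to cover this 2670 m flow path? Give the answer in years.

Hydraulic gradient i = (213.73 − 197.13) / 2670 = 16.6 / 2670 = 0.006217.
Darcy flux q = K · i = 140.0 × 0.006217 = 0.8704 m/day.
Seepage velocity v = q / n_e = 0.8704 / 0.09 = 9.671 m/day.
Travel time t = L / v = 2670 / 9.671 = 276.1 days = 0.7559 years.

0.756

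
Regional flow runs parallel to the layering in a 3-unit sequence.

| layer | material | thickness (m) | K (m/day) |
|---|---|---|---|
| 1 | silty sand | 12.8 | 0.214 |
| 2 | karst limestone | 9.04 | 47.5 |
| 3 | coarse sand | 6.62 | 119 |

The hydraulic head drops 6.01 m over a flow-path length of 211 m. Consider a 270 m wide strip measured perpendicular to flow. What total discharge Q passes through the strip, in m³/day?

Flow is parallel to layering, so each bed carries its own Darcy discharge and the transmissivities add.
Σ(K_i·b_i) = 0.214×12.8 + 47.5×9.04 + 119×6.62 = 1220 m²/day.
Hydraulic gradient i = Δh / L = 6.01 / 211 = 0.02848.
Q = Σ(K_i·b_i) · W · i = 1220 × 270 × 0.02848 = 9382 m³/day.

9380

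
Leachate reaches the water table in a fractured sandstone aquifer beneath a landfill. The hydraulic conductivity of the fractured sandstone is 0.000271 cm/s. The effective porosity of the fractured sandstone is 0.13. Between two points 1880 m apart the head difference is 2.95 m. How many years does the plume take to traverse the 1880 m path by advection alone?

1820

Convert K: 0.000271 cm/s × 864 = 0.2341 m/day.
Hydraulic gradient i = Δh / L = 2.95 / 1880 = 0.001569.
Darcy flux q = K · i = 0.2341 × 0.001569 = 0.0003674 m/day.
Seepage velocity v = q / n_e = 0.0003674 / 0.13 = 0.002826 m/day.
Travel time t = L / v = 1880 / 0.002826 = 6.652e+05 days = 1821 years.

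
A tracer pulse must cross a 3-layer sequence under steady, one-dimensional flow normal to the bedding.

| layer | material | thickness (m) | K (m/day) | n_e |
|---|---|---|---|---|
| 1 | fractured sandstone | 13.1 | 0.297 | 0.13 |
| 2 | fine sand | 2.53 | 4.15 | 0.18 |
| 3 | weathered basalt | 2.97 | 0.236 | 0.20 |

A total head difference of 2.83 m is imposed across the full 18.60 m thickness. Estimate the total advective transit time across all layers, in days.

55.7

With flow normal to the layers, continuity requires the same specific discharge q through every layer.
Σ(b_i/K_i) = 13.1/0.297 + 2.53/4.15 + 2.97/0.236 = 57.30 d.
q = Δh / Σ(b_i/K_i) = 2.83 / 57.30 = 0.04939 m/day.
In each layer the seepage velocity is v_i = q/n_i, so the layer transit time is t_i = b_i·n_i / q:
  layer 1 (fractured sandstone): t_1 = 13.1 × 0.13 / 0.04939 = 34.48 d
  layer 2 (fine sand): t_2 = 2.53 × 0.18 / 0.04939 = 9.221 d
  layer 3 (weathered basalt): t_3 = 2.97 × 0.20 / 0.04939 = 12.03 d
Total t = Σ t_i = 55.73 days.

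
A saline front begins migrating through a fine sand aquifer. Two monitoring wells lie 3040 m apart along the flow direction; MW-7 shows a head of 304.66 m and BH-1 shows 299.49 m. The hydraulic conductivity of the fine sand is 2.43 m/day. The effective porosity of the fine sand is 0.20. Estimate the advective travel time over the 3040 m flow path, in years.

403

Hydraulic gradient i = (304.66 − 299.49) / 3040 = 5.17 / 3040 = 0.001701.
Darcy flux q = K · i = 2.430 × 0.001701 = 0.004133 m/day.
Seepage velocity v = q / n_e = 0.004133 / 0.20 = 0.02066 m/day.
Travel time t = L / v = 3040 / 0.02066 = 1.471e+05 days = 402.8 years.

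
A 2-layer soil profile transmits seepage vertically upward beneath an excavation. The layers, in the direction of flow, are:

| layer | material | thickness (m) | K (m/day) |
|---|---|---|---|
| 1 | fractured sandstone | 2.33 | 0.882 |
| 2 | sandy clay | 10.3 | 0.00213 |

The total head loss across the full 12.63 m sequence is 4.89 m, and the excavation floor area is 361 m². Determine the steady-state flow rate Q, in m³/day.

Flow is perpendicular to layering, so the layers act in series and the equivalent K is the thickness-weighted harmonic mean.
Total thickness L = 2.33 + 10.3 = 12.63 m.
Σ(b_i/K_i) = 2.33/0.882 + 10.3/0.00213 = 4838 d.
K_eq = L / Σ(b_i/K_i) = 12.63 / 4838 = 0.002610 m/day.
Q = K_eq · A · (Δh/L) = 0.002610 × 361 × (4.89/12.63) = 0.3649 m³/day.

0.365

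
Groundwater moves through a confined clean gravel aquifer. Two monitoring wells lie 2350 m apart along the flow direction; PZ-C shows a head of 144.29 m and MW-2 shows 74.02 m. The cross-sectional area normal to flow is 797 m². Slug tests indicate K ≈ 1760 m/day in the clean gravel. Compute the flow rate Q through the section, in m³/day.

Hydraulic gradient i = (144.29 − 74.02) / 2350 = 70.27 / 2350 = 0.02990.
Darcy's law: Q = K · A · i = 1760 × 797.0 × 0.02990 = 41944 m³/day.

41900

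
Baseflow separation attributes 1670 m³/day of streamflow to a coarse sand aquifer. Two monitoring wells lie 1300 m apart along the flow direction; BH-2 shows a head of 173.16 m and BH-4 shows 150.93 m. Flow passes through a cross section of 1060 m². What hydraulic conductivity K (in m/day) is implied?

Hydraulic gradient i = (173.16 − 150.93) / 1300 = 22.23 / 1300 = 0.01710.
From Q = K·A·i, K = Q / (A·i) = 1670 / (1060 × 0.01710) = 92.13 m/day.

92.1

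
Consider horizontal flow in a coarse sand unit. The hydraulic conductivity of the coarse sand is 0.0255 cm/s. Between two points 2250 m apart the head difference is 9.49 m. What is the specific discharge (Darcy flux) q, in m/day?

Convert K: 0.0255 cm/s × 864 = 22.03 m/day.
Hydraulic gradient i = Δh / L = 9.49 / 2250 = 0.004218.
Specific discharge q = K · i = 22.03 × 0.004218 = 0.09293 m/day.

0.0929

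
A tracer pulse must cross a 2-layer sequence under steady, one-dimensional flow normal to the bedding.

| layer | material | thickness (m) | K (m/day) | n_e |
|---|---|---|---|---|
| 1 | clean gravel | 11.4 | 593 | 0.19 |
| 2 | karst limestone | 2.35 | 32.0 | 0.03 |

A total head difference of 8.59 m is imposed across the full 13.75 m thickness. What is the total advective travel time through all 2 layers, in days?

With flow normal to the layers, continuity requires the same specific discharge q through every layer.
Σ(b_i/K_i) = 11.4/593 + 2.35/32.0 = 0.09266 d.
q = Δh / Σ(b_i/K_i) = 8.59 / 0.09266 = 92.70 m/day.
In each layer the seepage velocity is v_i = q/n_i, so the layer transit time is t_i = b_i·n_i / q:
  layer 1 (clean gravel): t_1 = 11.4 × 0.19 / 92.70 = 0.02337 d
  layer 2 (karst limestone): t_2 = 2.35 × 0.03 / 92.70 = 0.0007605 d
Total t = Σ t_i = 0.02413 days.

0.0241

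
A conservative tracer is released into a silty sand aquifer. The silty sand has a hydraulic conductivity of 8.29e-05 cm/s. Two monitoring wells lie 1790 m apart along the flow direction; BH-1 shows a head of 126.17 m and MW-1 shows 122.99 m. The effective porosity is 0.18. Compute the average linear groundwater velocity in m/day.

0.000707

Convert K: 8.29e-05 cm/s × 864 = 0.07163 m/day.
Hydraulic gradient i = (126.17 − 122.99) / 1790 = 3.18 / 1790 = 0.001777.
Darcy flux q = K · i = 0.07163 × 0.001777 = 0.0001272 m/day.
Seepage velocity v = q / n_e = 0.0001272 / 0.18 = 0.0007069 m/day.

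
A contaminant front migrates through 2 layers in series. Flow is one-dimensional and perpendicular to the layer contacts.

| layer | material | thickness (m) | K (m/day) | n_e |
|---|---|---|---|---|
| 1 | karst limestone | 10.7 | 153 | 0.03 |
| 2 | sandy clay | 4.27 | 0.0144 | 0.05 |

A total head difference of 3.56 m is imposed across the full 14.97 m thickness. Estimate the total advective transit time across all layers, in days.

44.5

With flow normal to the layers, continuity requires the same specific discharge q through every layer.
Σ(b_i/K_i) = 10.7/153 + 4.27/0.0144 = 296.6 d.
q = Δh / Σ(b_i/K_i) = 3.56 / 296.6 = 0.01200 m/day.
In each layer the seepage velocity is v_i = q/n_i, so the layer transit time is t_i = b_i·n_i / q:
  layer 1 (karst limestone): t_1 = 10.7 × 0.03 / 0.01200 = 26.74 d
  layer 2 (sandy clay): t_2 = 4.27 × 0.05 / 0.01200 = 17.79 d
Total t = Σ t_i = 44.53 days.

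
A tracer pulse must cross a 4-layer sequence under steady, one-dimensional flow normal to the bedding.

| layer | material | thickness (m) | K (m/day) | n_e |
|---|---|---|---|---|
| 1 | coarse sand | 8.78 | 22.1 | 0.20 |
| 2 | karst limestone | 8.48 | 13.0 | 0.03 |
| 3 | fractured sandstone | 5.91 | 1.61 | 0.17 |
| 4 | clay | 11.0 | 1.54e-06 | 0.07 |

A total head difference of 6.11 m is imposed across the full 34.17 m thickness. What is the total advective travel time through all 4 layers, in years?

12100

With flow normal to the layers, continuity requires the same specific discharge q through every layer.
Σ(b_i/K_i) = 8.78/22.1 + 8.48/13.0 + 5.91/1.61 + 11.0/1.54e-06 = 7.143e+06 d.
q = Δh / Σ(b_i/K_i) = 6.11 / 7.143e+06 = 8.554e-07 m/day.
In each layer the seepage velocity is v_i = q/n_i, so the layer transit time is t_i = b_i·n_i / q:
  layer 1 (coarse sand): t_1 = 8.78 × 0.20 / 8.554e-07 = 2.053e+06 d
  layer 2 (karst limestone): t_2 = 8.48 × 0.03 / 8.554e-07 = 2.974e+05 d
  layer 3 (fractured sandstone): t_3 = 5.91 × 0.17 / 8.554e-07 = 1.175e+06 d
  layer 4 (clay): t_4 = 11.0 × 0.07 / 8.554e-07 = 9.002e+05 d
Total t = Σ t_i = 4.425e+06 days = 12115 years.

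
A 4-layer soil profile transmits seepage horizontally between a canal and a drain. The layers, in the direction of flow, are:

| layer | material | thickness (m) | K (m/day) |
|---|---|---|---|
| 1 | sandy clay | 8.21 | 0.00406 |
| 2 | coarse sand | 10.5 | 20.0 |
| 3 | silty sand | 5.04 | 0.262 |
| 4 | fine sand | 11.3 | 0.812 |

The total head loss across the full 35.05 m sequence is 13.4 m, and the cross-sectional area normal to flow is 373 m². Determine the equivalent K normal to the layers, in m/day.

0.0170

Flow is perpendicular to layering, so the layers act in series and the equivalent K is the thickness-weighted harmonic mean.
Total thickness L = 8.21 + 10.5 + 5.04 + 11.3 = 35.05 m.
Σ(b_i/K_i) = 8.21/0.00406 + 10.5/20.0 + 5.04/0.262 + 11.3/0.812 = 2056 d.
K_eq = L / Σ(b_i/K_i) = 35.05 / 2056 = 0.01705 m/day.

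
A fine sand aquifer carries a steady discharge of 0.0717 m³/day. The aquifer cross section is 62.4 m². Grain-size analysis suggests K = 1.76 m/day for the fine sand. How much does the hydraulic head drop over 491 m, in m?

0.321

From Q = K·A·i, i = Q / (K·A) = 0.0717 / (1.760 × 62.40) = 0.0006529.
Head loss Δh = i · L = 0.0006529 × 491 = 0.3206 m.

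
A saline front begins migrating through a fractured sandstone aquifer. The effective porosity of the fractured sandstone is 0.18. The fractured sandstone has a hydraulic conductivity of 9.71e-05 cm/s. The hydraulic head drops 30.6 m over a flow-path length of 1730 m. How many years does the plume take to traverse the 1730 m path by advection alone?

575

Convert K: 9.71e-05 cm/s × 864 = 0.08389 m/day.
Hydraulic gradient i = Δh / L = 30.6 / 1730 = 0.01769.
Darcy flux q = K · i = 0.08389 × 0.01769 = 0.001484 m/day.
Seepage velocity v = q / n_e = 0.001484 / 0.18 = 0.008244 m/day.
Travel time t = L / v = 1730 / 0.008244 = 2.099e+05 days = 574.5 years.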